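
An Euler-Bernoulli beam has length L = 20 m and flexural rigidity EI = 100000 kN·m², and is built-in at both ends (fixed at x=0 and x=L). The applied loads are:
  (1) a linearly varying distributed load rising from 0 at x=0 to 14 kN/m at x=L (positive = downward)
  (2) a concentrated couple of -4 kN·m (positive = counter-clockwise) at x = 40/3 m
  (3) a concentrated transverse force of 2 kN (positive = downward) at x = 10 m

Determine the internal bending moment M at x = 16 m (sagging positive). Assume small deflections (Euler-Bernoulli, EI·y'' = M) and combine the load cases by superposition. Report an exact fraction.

Load 1 — triangular load w₀=14 kN/m (0→w₀ over full span):
  M_1 = 3w₀Lx/20 - w₀L²/30 - w₀x³/(6L) = 3·14·20·16/20 - 14·20²/30 - 14·16³/(6·20) = 112/15 kN·m
Load 2 — applied couple M₀=-4 kN·m at a=40/3 m (b=L-a=20/3):
  M_2 = R_Ax - M_A - M₀  [x>a] with R_A=-4/15, M_A=-4/3 = (-4/15)·16 - (-4/3) - (-4) = 16/15 kN·m
Load 3 — point force P=2 kN at a=10 m (b=L-a=10):
  M_3 = Pa²(a+3b)(L-x)/L³ - Pa²b/L²  [x>a] = 2·10²·(10+3·10)·(20-16)/20³ - 2·10²·10/20² = -1 kN·m
Superposition: M = Σ M_i = 113/15 kN·m ≈ 7.533333 kN·m

M(16) = 113/15 kN·m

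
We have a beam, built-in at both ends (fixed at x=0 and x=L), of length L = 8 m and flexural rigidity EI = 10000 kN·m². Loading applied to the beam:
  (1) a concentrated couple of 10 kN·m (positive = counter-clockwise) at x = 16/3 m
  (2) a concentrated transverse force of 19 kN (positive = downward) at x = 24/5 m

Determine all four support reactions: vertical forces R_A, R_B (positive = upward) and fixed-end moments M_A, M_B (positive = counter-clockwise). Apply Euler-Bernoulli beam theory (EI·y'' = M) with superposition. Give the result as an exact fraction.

R_A = 3133/375 kN, M_A = 6722/375 kN·m, R_B = 3992/375 kN, M_B = -2736/125 kN·m

Load 1 — applied couple M₀=10 kN·m at a=16/3 m (b=L-a=8/3):
  R_A = 6M₀ab/L³ = 6·10·(16/3)·(8/3)/8³ = 5/3 kN
  M_A = M₀b(2a-b)/L² = 10·(8/3)·(2·(16/3)-(8/3))/8² = 10/3 kN·m
  R_B = -6M₀ab/L³ = -6·10·(16/3)·(8/3)/8³ = -5/3 kN
  M_B = M₀a(2b-a)/L² = 10·(16/3)·(2·(8/3)-(16/3))/8² = 0 kN·m
Load 2 — point force P=19 kN at a=24/5 m (b=L-a=16/5):
  R_A = Pb²(3a+b)/L³ = 19·(16/5)²·(3·(24/5)+(16/5))/8³ = 836/125 kN
  M_A = Pab²/L² = 19·(24/5)·(16/5)²/8² = 1824/125 kN·m
  R_B = Pa²(a+3b)/L³ = 19·(24/5)²·((24/5)+3·(16/5))/8³ = 1539/125 kN
  M_B = -Pa²b/L² = -19·(24/5)²·(16/5)/8² = -2736/125 kN·m
Superposition: R_A = 3133/375 kN, M_A = 6722/375 kN·m, R_B = 3992/375 kN, M_B = -2736/125 kN·m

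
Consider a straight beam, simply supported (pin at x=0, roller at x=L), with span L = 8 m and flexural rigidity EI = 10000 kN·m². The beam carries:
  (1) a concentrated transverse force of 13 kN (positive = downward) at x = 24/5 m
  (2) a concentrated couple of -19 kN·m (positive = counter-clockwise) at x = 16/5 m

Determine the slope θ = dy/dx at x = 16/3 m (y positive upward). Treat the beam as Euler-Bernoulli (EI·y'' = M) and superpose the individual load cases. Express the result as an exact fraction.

Load 1 — point force P=13 kN at a=24/5 m (b=L-a=16/5):
  θ_1 = -Pa(2L²-6Lx+3x²+a²)/(6LEI)  [x>a] = -13·(24/5)·(2·8²-6·8·(16/3)+3·(16/3)²+(24/5)²)/(6·8·10000) = 598/234375 rad
Load 2 — applied couple M₀=-19 kN·m at a=16/5 m (b=L-a=24/5):
  θ_2 = (M₀x²/(2L)-M₀(x-a)+C₁)/EI  [x>a] with C₁=M₀(3b²-L²)/(6L)=-152/75 = ((-19)·(16/3)²/(2·8)-(-19)·((16/3)-(16/5))+(-152/75))/10000 = 133/281250 rad
Superposition: θ = Σ θ_i = 4253/1406250 rad ≈ 0.003024 rad

θ(16/3) = 4253/1406250 rad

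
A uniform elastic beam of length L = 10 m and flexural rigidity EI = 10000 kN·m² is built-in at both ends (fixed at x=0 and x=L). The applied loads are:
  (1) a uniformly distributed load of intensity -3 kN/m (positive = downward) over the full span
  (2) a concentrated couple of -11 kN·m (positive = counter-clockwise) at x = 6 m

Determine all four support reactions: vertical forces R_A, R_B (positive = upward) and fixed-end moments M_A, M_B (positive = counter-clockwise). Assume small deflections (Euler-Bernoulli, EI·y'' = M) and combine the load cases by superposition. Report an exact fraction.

R_A = -2073/125 kN, M_A = -713/25 kN·m, R_B = -1677/125 kN, M_B = 592/25 kN·m

Load 1 — uniform load w=-3 kN/m over full span:
  R_A = wL/2 = (-3)·10/2 = -15 kN
  M_A = wL²/12 = (-3)·10²/12 = -25 kN·m
  R_B = wL/2 = (-3)·10/2 = -15 kN
  M_B = -wL²/12 = -(-3)·10²/12 = 25 kN·m
Load 2 — applied couple M₀=-11 kN·m at a=6 m (b=L-a=4):
  R_A = 6M₀ab/L³ = 6·(-11)·6·4/10³ = -198/125 kN
  M_A = M₀b(2a-b)/L² = (-11)·4·(2·6-4)/10² = -88/25 kN·m
  R_B = -6M₀ab/L³ = -6·(-11)·6·4/10³ = 198/125 kN
  M_B = M₀a(2b-a)/L² = (-11)·6·(2·4-6)/10² = -33/25 kN·m
Superposition: R_A = -2073/125 kN, M_A = -713/25 kN·m, R_B = -1677/125 kN, M_B = 592/25 kN·m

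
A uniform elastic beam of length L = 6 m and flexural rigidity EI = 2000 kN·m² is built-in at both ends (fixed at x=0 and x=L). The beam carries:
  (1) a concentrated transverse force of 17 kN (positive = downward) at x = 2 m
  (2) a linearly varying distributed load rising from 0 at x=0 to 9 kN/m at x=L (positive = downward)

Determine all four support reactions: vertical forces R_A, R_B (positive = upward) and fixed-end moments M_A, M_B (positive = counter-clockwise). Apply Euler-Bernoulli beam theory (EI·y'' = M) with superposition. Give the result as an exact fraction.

Load 1 — point force P=17 kN at a=2 m (b=L-a=4):
  R_A = Pb²(3a+b)/L³ = 17·4²·(3·2+4)/6³ = 340/27 kN
  M_A = Pab²/L² = 17·2·4²/6² = 136/9 kN·m
  R_B = Pa²(a+3b)/L³ = 17·2²·(2+3·4)/6³ = 119/27 kN
  M_B = -Pa²b/L² = -17·2²·4/6² = -68/9 kN·m
Load 2 — triangular load w₀=9 kN/m (0→w₀ over full span):
  R_A = 3w₀L/20 = 3·9·6/20 = 81/10 kN
  M_A = w₀L²/30 = 9·6²/30 = 54/5 kN·m
  R_B = 7w₀L/20 = 7·9·6/20 = 189/10 kN
  M_B = -w₀L²/20 = -9·6²/20 = -81/5 kN·m
Superposition: R_A = 5587/270 kN, M_A = 1166/45 kN·m, R_B = 6293/270 kN, M_B = -1069/45 kN·m

R_A = 5587/270 kN, M_A = 1166/45 kN·m, R_B = 6293/270 kN, M_B = -1069/45 kN·m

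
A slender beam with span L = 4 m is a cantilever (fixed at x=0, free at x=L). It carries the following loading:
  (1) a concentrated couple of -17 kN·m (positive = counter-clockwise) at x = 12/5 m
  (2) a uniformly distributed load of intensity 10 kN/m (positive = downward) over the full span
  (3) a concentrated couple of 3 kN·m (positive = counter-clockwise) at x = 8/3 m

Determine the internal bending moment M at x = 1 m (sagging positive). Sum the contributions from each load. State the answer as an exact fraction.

Load 1 — applied couple M₀=-17 kN·m at a=12/5 m (b=L-a=8/5):
  M_1 = M₀  [x≤a] = (-17) = -17 kN·m
Load 2 — uniform load w=10 kN/m over full span:
  M_2 = -w(L-x)²/2 = -10·(4-1)²/2 = -45 kN·m
Load 3 — applied couple M₀=3 kN·m at a=8/3 m (b=L-a=4/3):
  M_3 = M₀  [x≤a] = 3 = 3 kN·m
Superposition: M = Σ M_i = -59 kN·m ≈ -59.000000 kN·m

M(1) = -59 kN·m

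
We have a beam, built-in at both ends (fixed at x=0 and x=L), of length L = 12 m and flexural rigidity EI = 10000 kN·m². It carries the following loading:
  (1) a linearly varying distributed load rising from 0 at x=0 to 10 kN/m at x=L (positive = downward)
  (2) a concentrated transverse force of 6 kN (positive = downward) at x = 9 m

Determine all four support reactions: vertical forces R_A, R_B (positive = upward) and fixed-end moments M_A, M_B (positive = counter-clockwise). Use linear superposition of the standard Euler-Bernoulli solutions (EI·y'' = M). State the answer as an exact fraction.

R_A = 303/16 kN, M_A = 411/8 kN·m, R_B = 753/16 kN, M_B = -657/8 kN·m

Load 1 — triangular load w₀=10 kN/m (0→w₀ over full span):
  R_A = 3w₀L/20 = 3·10·12/20 = 18 kN
  M_A = w₀L²/30 = 10·12²/30 = 48 kN·m
  R_B = 7w₀L/20 = 7·10·12/20 = 42 kN
  M_B = -w₀L²/20 = -10·12²/20 = -72 kN·m
Load 2 — point force P=6 kN at a=9 m (b=L-a=3):
  R_A = Pb²(3a+b)/L³ = 6·3²·(3·9+3)/12³ = 15/16 kN
  M_A = Pab²/L² = 6·9·3²/12² = 27/8 kN·m
  R_B = Pa²(a+3b)/L³ = 6·9²·(9+3·3)/12³ = 81/16 kN
  M_B = -Pa²b/L² = -6·9²·3/12² = -81/8 kN·m
Superposition: R_A = 303/16 kN, M_A = 411/8 kN·m, R_B = 753/16 kN, M_B = -657/8 kN·m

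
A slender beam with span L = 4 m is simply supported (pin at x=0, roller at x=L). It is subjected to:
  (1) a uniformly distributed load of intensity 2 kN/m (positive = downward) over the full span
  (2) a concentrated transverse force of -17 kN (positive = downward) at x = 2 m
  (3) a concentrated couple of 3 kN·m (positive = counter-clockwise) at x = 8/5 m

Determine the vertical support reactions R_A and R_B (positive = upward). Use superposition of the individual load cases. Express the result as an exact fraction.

Load 1 — uniform load w=2 kN/m over full span:
  R_A = wL/2 = 2·4/2 = 4 kN
  R_B = wL/2 = 2·4/2 = 4 kN
Load 2 — point force P=-17 kN at a=2 m (b=L-a=2):
  R_A = Pb/L = (-17)·2/4 = -17/2 kN
  R_B = Pa/L = (-17)·2/4 = -17/2 kN
Load 3 — applied couple M₀=3 kN·m at a=8/5 m (b=L-a=12/5):
  R_A = M₀/L = 3/4 kN
  R_B = -M₀/L = -3/4 kN
Superposition: R_A = -15/4 kN, R_B = -21/4 kN

R_A = -15/4 kN, R_B = -21/4 kN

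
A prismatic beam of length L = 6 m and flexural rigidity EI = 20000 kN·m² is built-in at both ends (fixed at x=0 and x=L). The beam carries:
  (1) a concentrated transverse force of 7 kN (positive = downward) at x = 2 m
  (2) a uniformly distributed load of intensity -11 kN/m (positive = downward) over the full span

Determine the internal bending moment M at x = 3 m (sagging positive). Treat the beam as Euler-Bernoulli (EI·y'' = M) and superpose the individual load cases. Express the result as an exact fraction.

Load 1 — point force P=7 kN at a=2 m (b=L-a=4):
  M_1 = Pa²(a+3b)(L-x)/L³ - Pa²b/L²  [x>a] = 7·2²·(2+3·4)·(6-3)/6³ - 7·2²·4/6² = 7/3 kN·m
Load 2 — uniform load w=-11 kN/m over full span:
  M_2 = wLx/2 - wL²/12 - wx²/2 = (-11)·6·3/2 - (-11)·6²/12 - (-11)·3²/2 = -33/2 kN·m
Superposition: M = Σ M_i = -85/6 kN·m ≈ -14.166667 kN·m

M(3) = -85/6 kN·m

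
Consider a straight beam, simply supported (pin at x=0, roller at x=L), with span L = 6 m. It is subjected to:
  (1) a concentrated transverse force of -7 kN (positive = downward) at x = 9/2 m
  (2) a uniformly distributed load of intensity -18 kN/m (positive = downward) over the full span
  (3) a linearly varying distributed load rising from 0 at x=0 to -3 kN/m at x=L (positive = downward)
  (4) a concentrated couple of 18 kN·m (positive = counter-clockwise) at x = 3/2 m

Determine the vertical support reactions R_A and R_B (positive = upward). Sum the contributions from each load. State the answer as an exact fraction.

Load 1 — point force P=-7 kN at a=9/2 m (b=L-a=3/2):
  R_A = Pb/L = (-7)·(3/2)/6 = -7/4 kN
  R_B = Pa/L = (-7)·(9/2)/6 = -21/4 kN
Load 2 — uniform load w=-18 kN/m over full span:
  R_A = wL/2 = (-18)·6/2 = -54 kN
  R_B = wL/2 = (-18)·6/2 = -54 kN
Load 3 — triangular load w₀=-3 kN/m (0→w₀ over full span):
  R_A = w₀L/6 = (-3)·6/6 = -3 kN
  R_B = w₀L/3 = (-3)·6/3 = -6 kN
Load 4 — applied couple M₀=18 kN·m at a=3/2 m (b=L-a=9/2):
  R_A = M₀/L = 18/6 = 3 kN
  R_B = -M₀/L = -18/6 = -3 kN
Superposition: R_A = -223/4 kN, R_B = -273/4 kN

R_A = -223/4 kN, R_B = -273/4 kN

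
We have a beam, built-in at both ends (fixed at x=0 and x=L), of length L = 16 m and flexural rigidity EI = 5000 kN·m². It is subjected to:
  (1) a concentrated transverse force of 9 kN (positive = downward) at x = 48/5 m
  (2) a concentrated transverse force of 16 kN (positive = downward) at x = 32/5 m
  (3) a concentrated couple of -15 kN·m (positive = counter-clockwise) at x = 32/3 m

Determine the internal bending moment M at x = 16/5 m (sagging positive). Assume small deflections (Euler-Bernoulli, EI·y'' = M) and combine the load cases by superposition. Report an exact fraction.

Load 1 — point force P=9 kN at a=48/5 m (b=L-a=32/5):
  M_1 = Pb²(3a+b)x/L³ - Pab²/L²  [x≤a] = 9·(32/5)²·(3·(48/5)+(32/5))·(16/5)/16³ - 9·(48/5)·(32/5)²/16² = -2304/625 kN·m
Load 2 — point force P=16 kN at a=32/5 m (b=L-a=48/5):
  M_2 = Pb²(3a+b)x/L³ - Pab²/L²  [x≤a] = 16·(48/5)²·(3·(32/5)+(48/5))·(16/5)/16³ - 16·(32/5)·(48/5)²/16² = -2304/625 kN·m
Load 3 — applied couple M₀=-15 kN·m at a=32/3 m (b=L-a=16/3):
  M_3 = R_Ax - M_A  [x≤a] with R_A=-5/4, M_A=-5 = (-5/4)·(16/5) - (-5) = 1 kN·m
Superposition: M = Σ M_i = -3983/625 kN·m ≈ -6.372800 kN·m

M(16/5) = -3983/625 kN·m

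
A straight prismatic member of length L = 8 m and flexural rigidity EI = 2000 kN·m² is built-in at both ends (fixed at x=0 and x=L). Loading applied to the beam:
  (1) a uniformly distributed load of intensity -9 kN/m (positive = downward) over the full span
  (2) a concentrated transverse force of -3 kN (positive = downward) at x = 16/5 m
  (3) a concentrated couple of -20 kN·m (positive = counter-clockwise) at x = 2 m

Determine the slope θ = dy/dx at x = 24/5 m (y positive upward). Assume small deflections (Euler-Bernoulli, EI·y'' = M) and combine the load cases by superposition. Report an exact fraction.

θ(24/5) = -11561/1562500 rad

Load 1 — uniform load w=-9 kN/m over full span:
  θ_1 = -wx(L-x)(L-2x)/(12EI) = -(-9)·(24/5)·(8-(24/5))·(8-2·(24/5))/(12·2000) = -144/15625 rad
Load 2 — point force P=-3 kN at a=16/5 m (b=L-a=24/5):
  θ_2 = Pa²(L-x)(2bL-(3b+a)(L-x))/(2L³EI)  [x>a] = (-3)·(16/5)²·(8-(24/5))·(2·(24/5)·8-(3·(24/5)+(16/5))·(8-(24/5)))/(2·8³·2000) = -384/390625 rad
Load 3 — applied couple M₀=-20 kN·m at a=2 m (b=L-a=6):
  θ_3 = (R_Ax²/2 - M_Ax - M₀(x-a))/EI  [x>a] with R_A=-45/16, M_A=15/4 = ((-45/16)·(24/5)²/2 - (15/4)·(24/5) - (-20)·((24/5)-2))/2000 = 7/2500 rad
Superposition: θ = Σ θ_i = -11561/1562500 rad ≈ -0.007399 rad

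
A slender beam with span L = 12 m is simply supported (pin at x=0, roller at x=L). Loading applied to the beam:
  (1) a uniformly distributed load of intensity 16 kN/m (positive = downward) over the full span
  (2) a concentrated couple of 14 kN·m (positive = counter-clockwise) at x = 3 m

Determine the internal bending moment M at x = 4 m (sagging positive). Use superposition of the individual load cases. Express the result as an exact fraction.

Load 1 — uniform load w=16 kN/m over full span:
  M_1 = wx(L-x)/2 = 16·4·(12-4)/2 = 256 kN·m
Load 2 — applied couple M₀=14 kN·m at a=3 m (b=L-a=9):
  M_2 = M₀x/L - M₀  [x>a] = 14·4/12 - 14 = -28/3 kN·m
Superposition: M = Σ M_i = 740/3 kN·m ≈ 246.666667 kN·m

M(4) = 740/3 kN·m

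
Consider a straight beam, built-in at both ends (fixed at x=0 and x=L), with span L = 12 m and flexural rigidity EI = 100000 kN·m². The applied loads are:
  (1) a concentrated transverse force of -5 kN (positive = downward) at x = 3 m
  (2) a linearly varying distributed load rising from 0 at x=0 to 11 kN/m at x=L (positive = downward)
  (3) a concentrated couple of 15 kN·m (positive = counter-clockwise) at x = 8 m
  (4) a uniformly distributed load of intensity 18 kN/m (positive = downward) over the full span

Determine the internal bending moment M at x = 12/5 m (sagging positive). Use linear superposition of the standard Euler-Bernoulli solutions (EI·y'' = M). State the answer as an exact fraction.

M(12/5) = -37439/2000 kN·m

Load 1 — point force P=-5 kN at a=3 m (b=L-a=9):
  M_1 = Pb²(3a+b)x/L³ - Pab²/L²  [x≤a] = (-5)·9²·(3·3+9)·(12/5)/12³ - (-5)·3·9²/12² = -27/16 kN·m
Load 2 — triangular load w₀=11 kN/m (0→w₀ over full span):
  M_2 = 3w₀Lx/20 - w₀L²/30 - w₀x³/(6L) = 3·11·12·(12/5)/20 - 11·12²/30 - 11·(12/5)³/(6·12) = -924/125 kN·m
Load 3 — applied couple M₀=15 kN·m at a=8 m (b=L-a=4):
  M_3 = R_Ax - M_A  [x≤a] with R_A=5/3, M_A=5 = (5/3)·(12/5) - 5 = -1 kN·m
Load 4 — uniform load w=18 kN/m over full span:
  M_4 = wLx/2 - wL²/12 - wx²/2 = 18·12·(12/5)/2 - 18·12²/12 - 18·(12/5)²/2 = -216/25 kN·m
Superposition: M = Σ M_i = -37439/2000 kN·m ≈ -18.719500 kN·m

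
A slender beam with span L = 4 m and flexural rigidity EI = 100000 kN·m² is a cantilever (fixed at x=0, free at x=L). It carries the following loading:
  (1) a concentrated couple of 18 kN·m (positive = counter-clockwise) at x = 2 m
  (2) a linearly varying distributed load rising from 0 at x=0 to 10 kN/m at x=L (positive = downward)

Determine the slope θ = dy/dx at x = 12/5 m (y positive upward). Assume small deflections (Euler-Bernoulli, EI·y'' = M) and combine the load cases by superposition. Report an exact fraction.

Load 1 — applied couple M₀=18 kN·m at a=2 m (b=L-a=2):
  θ_1 = M₀a/EI  [x>a] = 18·2/100000 = 9/25000 rad
Load 2 — triangular load w₀=10 kN/m (0→w₀ over full span):
  θ_2 = (w₀Lx²/4-w₀L²x/3-w₀x⁴/(24L))/EI = (10·4·(12/5)²/4-10·4²·(12/5)/3-10·(12/5)⁴/(24·4))/100000 = -577/781250 rad
Superposition: θ = Σ θ_i = -1183/3125000 rad ≈ -0.000379 rad

θ(12/5) = -1183/3125000 rad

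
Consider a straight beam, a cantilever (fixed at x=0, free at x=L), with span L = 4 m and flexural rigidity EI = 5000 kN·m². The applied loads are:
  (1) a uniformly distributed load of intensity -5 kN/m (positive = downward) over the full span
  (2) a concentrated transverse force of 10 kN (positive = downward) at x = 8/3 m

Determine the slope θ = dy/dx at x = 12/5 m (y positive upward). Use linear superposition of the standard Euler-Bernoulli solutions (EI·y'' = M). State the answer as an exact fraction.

θ(12/5) = 46/15625 rad

Load 1 — uniform load w=-5 kN/m over full span:
  θ_1 = -wx(x²-3Lx+3L²)/(6EI) = -(-5)·(12/5)·((12/5)²-3·4·(12/5)+3·4²)/(6·5000) = 156/15625 rad
Load 2 — point force P=10 kN at a=8/3 m (b=L-a=4/3):
  θ_2 = -Px(2a-x)/(2EI)  [x≤a] = -10·(12/5)·(2·(8/3)-(12/5))/(2·5000) = -22/3125 rad
Superposition: θ = Σ θ_i = 46/15625 rad ≈ 0.002944 rad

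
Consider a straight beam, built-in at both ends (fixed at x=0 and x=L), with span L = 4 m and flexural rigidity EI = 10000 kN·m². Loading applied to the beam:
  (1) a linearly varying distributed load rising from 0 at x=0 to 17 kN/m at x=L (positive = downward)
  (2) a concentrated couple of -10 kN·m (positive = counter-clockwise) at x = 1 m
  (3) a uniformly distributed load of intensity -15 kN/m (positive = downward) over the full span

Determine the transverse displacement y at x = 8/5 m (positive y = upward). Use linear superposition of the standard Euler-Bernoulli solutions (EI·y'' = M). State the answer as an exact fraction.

y(8/5) = 26289/156250000 m

Load 1 — triangular load w₀=17 kN/m (0→w₀ over full span):
  y_1 = -w₀x²(L-x)²(x+2L)/(120LEI) = -17·(8/5)²·(4-(8/5))²·((8/5)+2·4)/(120·4·10000) = -4896/9765625 m
Load 2 — applied couple M₀=-10 kN·m at a=1 m (b=L-a=3):
  y_2 = (R_Ax³/6 - M_Ax²/2 - M₀(x-a)²/2)/EI  [x>a] with R_A=-45/16, M_A=15/8 = ((-45/16)·(8/5)³/6 - (15/8)·(8/5)²/2 - (-10)·((8/5)-1)²/2)/10000 = -63/250000 m
Load 3 — uniform load w=-15 kN/m over full span:
  y_3 = -wx²(L-x)²/(24EI) = -(-15)·(8/5)²·(4-(8/5))²/(24·10000) = 72/78125 m
Superposition: y = Σ y_i = 26289/156250000 m ≈ 0.000168 m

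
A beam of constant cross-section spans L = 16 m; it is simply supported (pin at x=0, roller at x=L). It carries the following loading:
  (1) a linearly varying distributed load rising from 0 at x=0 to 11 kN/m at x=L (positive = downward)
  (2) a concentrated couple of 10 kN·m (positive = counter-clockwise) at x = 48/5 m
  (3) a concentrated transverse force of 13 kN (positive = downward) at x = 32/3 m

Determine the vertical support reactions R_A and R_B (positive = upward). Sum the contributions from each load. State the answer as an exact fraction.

R_A = 823/24 kN, R_B = 1601/24 kN

Load 1 — triangular load w₀=11 kN/m (0→w₀ over full span):
  R_A = w₀L/6 = 11·16/6 = 88/3 kN
  R_B = w₀L/3 = 11·16/3 = 176/3 kN
Load 2 — applied couple M₀=10 kN·m at a=48/5 m (b=L-a=32/5):
  R_A = M₀/L = 10/16 = 5/8 kN
  R_B = -M₀/L = -10/16 = -5/8 kN
Load 3 — point force P=13 kN at a=32/3 m (b=L-a=16/3):
  R_A = Pb/L = 13·(16/3)/16 = 13/3 kN
  R_B = Pa/L = 13·(32/3)/16 = 26/3 kN
Superposition: R_A = 823/24 kN, R_B = 1601/24 kN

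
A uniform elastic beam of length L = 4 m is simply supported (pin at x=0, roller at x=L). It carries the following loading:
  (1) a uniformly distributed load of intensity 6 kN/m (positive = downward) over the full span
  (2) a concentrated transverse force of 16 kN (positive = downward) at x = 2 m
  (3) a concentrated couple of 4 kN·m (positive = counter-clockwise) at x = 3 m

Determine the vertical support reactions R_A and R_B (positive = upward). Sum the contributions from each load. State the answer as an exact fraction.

Load 1 — uniform load w=6 kN/m over full span:
  R_A = wL/2 = 6·4/2 = 12 kN
  R_B = wL/2 = 6·4/2 = 12 kN
Load 2 — point force P=16 kN at a=2 m (b=L-a=2):
  R_A = Pb/L = 16·2/4 = 8 kN
  R_B = Pa/L = 16·2/4 = 8 kN
Load 3 — applied couple M₀=4 kN·m at a=3 m (b=L-a=1):
  R_A = M₀/L = 4/4 = 1 kN
  R_B = -M₀/L = -4/4 = -1 kN
Superposition: R_A = 21 kN, R_B = 19 kN

R_A = 21 kN, R_B = 19 kN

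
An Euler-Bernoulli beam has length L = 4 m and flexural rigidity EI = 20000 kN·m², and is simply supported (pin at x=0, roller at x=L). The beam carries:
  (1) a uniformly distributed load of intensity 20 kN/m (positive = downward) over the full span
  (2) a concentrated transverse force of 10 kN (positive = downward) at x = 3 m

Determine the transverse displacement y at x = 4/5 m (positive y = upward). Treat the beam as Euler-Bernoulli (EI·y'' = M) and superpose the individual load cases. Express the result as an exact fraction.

y(4/5) = -16643/7500000 m

Load 1 — uniform load w=20 kN/m over full span:
  y_1 = -wx(L³-2Lx²+x³)/(24EI) = -20·(4/5)·(4³-2·4·(4/5)²+(4/5)³)/(24·20000) = -464/234375 m
Load 2 — point force P=10 kN at a=3 m (b=L-a=1):
  y_2 = -Pbx(L²-b²-x²)/(6LEI)  [x≤a] = -10·1·(4/5)·(4²-1²-(4/5)²)/(6·4·20000) = -359/1500000 m
Superposition: y = Σ y_i = -16643/7500000 m ≈ -0.002219 m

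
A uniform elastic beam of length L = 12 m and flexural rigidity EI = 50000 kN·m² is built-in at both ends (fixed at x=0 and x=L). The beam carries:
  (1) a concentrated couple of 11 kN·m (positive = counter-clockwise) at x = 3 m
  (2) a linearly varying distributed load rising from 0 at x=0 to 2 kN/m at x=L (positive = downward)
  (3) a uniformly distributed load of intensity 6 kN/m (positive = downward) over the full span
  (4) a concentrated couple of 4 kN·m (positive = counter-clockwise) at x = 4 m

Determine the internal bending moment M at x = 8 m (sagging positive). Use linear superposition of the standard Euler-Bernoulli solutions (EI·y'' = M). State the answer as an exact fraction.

Load 1 — applied couple M₀=11 kN·m at a=3 m (b=L-a=9):
  M_1 = R_Ax - M_A - M₀  [x>a] with R_A=33/32, M_A=-33/16 = (33/32)·8 - (-33/16) - 11 = -11/16 kN·m
Load 2 — triangular load w₀=2 kN/m (0→w₀ over full span):
  M_2 = 3w₀Lx/20 - w₀L²/30 - w₀x³/(6L) = 3·2·12·8/20 - 2·12²/30 - 2·8³/(6·12) = 224/45 kN·m
Load 3 — uniform load w=6 kN/m over full span:
  M_3 = wLx/2 - wL²/12 - wx²/2 = 6·12·8/2 - 6·12²/12 - 6·8²/2 = 24 kN·m
Load 4 — applied couple M₀=4 kN·m at a=4 m (b=L-a=8):
  M_4 = R_Ax - M_A - M₀  [x>a] with R_A=4/9, M_A=0 = (4/9)·8 - 0 - 4 = -4/9 kN·m
Superposition: M = Σ M_i = 6683/240 kN·m ≈ 27.845833 kN·m

M(8) = 6683/240 kN·m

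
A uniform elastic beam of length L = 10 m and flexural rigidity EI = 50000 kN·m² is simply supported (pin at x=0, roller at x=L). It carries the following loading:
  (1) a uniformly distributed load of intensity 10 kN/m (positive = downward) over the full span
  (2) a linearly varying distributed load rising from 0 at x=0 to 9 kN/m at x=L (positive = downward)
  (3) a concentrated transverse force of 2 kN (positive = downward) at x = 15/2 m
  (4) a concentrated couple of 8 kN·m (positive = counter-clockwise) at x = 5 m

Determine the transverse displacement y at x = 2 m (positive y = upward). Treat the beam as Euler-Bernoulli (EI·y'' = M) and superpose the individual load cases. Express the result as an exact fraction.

y(2) = -674479/30000000 m

Load 1 — uniform load w=10 kN/m over full span:
  y_1 = -wx(L³-2Lx²+x³)/(24EI) = -10·2·(10³-2·10·2²+2³)/(24·50000) = -29/1875 m
Load 2 — triangular load w₀=9 kN/m (0→w₀ over full span):
  y_2 = -w₀x(7L⁴-10L²x²+3x⁴)/(360LEI) = -9·2·(7·10⁴-10·10²·2²+3·2⁴)/(360·10·50000) = -516/78125 m
Load 3 — point force P=2 kN at a=15/2 m (b=L-a=5/2):
  y_3 = -Pbx(L²-b²-x²)/(6LEI)  [x≤a] = -2·(5/2)·2·(10²-(5/2)²-2²)/(6·10·50000) = -359/1200000 m
Load 4 — applied couple M₀=8 kN·m at a=5 m (b=L-a=5):
  y_4 = (M₀x³/(6L)+C₁x)/EI  [x≤a] with C₁=M₀(3b²-L²)/(6L)=-10/3 = (8·2³/(6·10)+(-10/3)·2)/50000 = -7/62500 m
Superposition: y = Σ y_i = -674479/30000000 m ≈ -0.022483 m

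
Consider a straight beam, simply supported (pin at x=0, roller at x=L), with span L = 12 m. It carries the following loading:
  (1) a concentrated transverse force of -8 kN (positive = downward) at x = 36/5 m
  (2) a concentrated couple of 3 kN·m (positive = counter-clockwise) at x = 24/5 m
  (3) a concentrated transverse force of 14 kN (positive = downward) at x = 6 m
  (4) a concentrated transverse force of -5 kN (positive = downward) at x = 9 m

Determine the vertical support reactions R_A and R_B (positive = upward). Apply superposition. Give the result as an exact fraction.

R_A = 14/5 kN, R_B = -9/5 kN

Load 1 — point force P=-8 kN at a=36/5 m (b=L-a=24/5):
  R_A = Pb/L = (-8)·(24/5)/12 = -16/5 kN
  R_B = Pa/L = (-8)·(36/5)/12 = -24/5 kN
Load 2 — applied couple M₀=3 kN·m at a=24/5 m (b=L-a=36/5):
  R_A = M₀/L = 3/12 = 1/4 kN
  R_B = -M₀/L = -3/12 = -1/4 kN
Load 3 — point force P=14 kN at a=6 m (b=L-a=6):
  R_A = Pb/L = 14·6/12 = 7 kN
  R_B = Pa/L = 14·6/12 = 7 kN
Load 4 — point force P=-5 kN at a=9 m (b=L-a=3):
  R_A = Pb/L = (-5)·3/12 = -5/4 kN
  R_B = Pa/L = (-5)·9/12 = -15/4 kN
Superposition: R_A = 14/5 kN, R_B = -9/5 kN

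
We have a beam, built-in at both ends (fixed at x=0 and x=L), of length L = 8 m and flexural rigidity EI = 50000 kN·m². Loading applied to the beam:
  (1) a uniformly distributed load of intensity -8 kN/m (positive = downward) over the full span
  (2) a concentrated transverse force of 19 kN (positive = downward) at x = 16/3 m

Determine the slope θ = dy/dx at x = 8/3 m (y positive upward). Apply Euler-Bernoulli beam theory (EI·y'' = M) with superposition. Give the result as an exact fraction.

Load 1 — uniform load w=-8 kN/m over full span:
  θ_1 = -wx(L-x)(L-2x)/(12EI) = -(-8)·(8/3)·(8-(8/3))·(8-2·(8/3))/(12·50000) = 128/253125 rad
Load 2 — point force P=19 kN at a=16/3 m (b=L-a=8/3):
  θ_2 = -Pb²x(2aL-(3a+b)x)/(2L³EI)  [x≤a] = -19·(8/3)²·(8/3)·(2·(16/3)·8-(3·(16/3)+(8/3))·(8/3))/(2·8³·50000) = -38/151875 rad
Superposition: θ = Σ θ_i = 194/759375 rad ≈ 0.000255 rad

θ(8/3) = 194/759375 rad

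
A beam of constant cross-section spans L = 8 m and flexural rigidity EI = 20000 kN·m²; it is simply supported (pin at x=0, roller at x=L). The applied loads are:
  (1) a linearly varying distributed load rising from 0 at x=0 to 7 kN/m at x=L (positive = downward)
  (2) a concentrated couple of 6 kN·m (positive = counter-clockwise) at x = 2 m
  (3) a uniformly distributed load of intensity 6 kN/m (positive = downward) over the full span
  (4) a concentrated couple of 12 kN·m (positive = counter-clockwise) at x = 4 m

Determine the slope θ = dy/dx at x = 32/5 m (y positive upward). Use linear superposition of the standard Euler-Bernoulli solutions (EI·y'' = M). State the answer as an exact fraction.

θ(32/5) = 1733027/225000000 rad

Load 1 — triangular load w₀=7 kN/m (0→w₀ over full span):
  θ_1 = -w₀(7L⁴-30L²x²+15x⁴)/(360LEI) = -7·(7·8⁴-30·8²·(32/5)²+15·(32/5)⁴)/(360·8·20000) = 10598/3515625 rad
Load 2 — applied couple M₀=6 kN·m at a=2 m (b=L-a=6):
  θ_2 = (M₀x²/(2L)-M₀(x-a)+C₁)/EI  [x>a] with C₁=M₀(3b²-L²)/(6L)=11/2 = (6·(32/5)²/(2·8)-6·((32/5)-2)+(11/2))/20000 = -277/1000000 rad
Load 3 — uniform load w=6 kN/m over full span:
  θ_3 = -w(L³-6Lx²+4x³)/(24EI) = -6·(8³-6·8·(32/5)²+4·(32/5)³)/(24·20000) = 396/78125 rad
Load 4 — applied couple M₀=12 kN·m at a=4 m (b=L-a=4):
  θ_4 = (M₀x²/(2L)-M₀(x-a)+C₁)/EI  [x>a] with C₁=M₀(3b²-L²)/(6L)=-4 = (12·(32/5)²/(2·8)-12·((32/5)-4)+(-4))/20000 = -13/125000 rad
Superposition: θ = Σ θ_i = 1733027/225000000 rad ≈ 0.007702 rad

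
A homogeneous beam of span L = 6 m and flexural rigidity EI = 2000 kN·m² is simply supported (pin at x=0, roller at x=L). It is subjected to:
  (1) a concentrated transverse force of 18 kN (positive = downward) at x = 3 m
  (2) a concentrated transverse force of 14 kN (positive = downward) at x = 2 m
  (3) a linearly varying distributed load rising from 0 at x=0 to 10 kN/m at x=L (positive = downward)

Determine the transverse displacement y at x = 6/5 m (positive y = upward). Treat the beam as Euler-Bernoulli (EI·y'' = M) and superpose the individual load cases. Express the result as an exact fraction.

y(6/5) = -1201949/18750000 m

Load 1 — point force P=18 kN at a=3 m (b=L-a=3):
  y_1 = -Pbx(L²-b²-x²)/(6LEI)  [x≤a] = -18·3·(6/5)·(6²-3²-(6/5)²)/(6·6·2000) = -5751/250000 m
Load 2 — point force P=14 kN at a=2 m (b=L-a=4):
  y_2 = -Pbx(L²-b²-x²)/(6LEI)  [x≤a] = -14·4·(6/5)·(6²-4²-(6/5)²)/(6·6·2000) = -812/46875 m
Load 3 — triangular load w₀=10 kN/m (0→w₀ over full span):
  y_3 = -w₀x(7L⁴-10L²x²+3x⁴)/(360LEI) = -10·(6/5)·(7·6⁴-10·6²·(6/5)²+3·(6/5)⁴)/(360·6·2000) = -9288/390625 m
Superposition: y = Σ y_i = -1201949/18750000 m ≈ -0.064104 m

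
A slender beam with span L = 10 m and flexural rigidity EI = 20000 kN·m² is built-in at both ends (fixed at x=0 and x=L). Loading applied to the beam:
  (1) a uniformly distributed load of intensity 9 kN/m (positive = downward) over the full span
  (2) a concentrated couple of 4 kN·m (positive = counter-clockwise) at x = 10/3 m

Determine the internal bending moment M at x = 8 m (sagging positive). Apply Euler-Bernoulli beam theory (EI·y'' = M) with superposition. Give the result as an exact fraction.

Load 1 — uniform load w=9 kN/m over full span:
  M_1 = wLx/2 - wL²/12 - wx²/2 = 9·10·8/2 - 9·10²/12 - 9·8²/2 = -3 kN·m
Load 2 — applied couple M₀=4 kN·m at a=10/3 m (b=L-a=20/3):
  M_2 = R_Ax - M_A - M₀  [x>a] with R_A=8/15, M_A=0 = (8/15)·8 - 0 - 4 = 4/15 kN·m
Superposition: M = Σ M_i = -41/15 kN·m ≈ -2.733333 kN·m

M(8) = -41/15 kN·m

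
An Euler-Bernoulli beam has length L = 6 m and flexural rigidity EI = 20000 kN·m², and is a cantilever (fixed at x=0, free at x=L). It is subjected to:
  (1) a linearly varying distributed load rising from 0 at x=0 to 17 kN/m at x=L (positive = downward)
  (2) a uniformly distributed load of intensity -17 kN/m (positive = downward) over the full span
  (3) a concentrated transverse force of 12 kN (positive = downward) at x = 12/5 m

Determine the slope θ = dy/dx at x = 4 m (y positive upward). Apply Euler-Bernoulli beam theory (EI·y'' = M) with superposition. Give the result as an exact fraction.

θ(4) = 1639/281250 rad

Load 1 — triangular load w₀=17 kN/m (0→w₀ over full span):
  θ_1 = (w₀Lx²/4-w₀L²x/3-w₀x⁴/(24L))/EI = (17·6·4²/4-17·6²·4/3-17·4⁴/(24·6))/20000 = -493/22500 rad
Load 2 — uniform load w=-17 kN/m over full span:
  θ_2 = -wx(x²-3Lx+3L²)/(6EI) = -(-17)·4·(4²-3·6·4+3·6²)/(6·20000) = 221/7500 rad
Load 3 — point force P=12 kN at a=12/5 m (b=L-a=18/5):
  θ_3 = -Pa²/(2EI)  [x>a] = -12·(12/5)²/(2·20000) = -27/15625 rad
Superposition: θ = Σ θ_i = 1639/281250 rad ≈ 0.005828 rad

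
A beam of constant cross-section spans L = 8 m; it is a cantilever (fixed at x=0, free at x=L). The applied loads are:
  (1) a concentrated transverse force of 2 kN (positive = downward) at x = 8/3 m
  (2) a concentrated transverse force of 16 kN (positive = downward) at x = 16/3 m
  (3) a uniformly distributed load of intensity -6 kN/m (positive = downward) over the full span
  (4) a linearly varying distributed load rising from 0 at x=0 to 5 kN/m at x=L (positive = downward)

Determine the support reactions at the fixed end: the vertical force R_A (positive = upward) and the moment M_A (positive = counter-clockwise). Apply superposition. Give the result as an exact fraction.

R_A = -10 kN, M_A = 16/3 kN·m

Load 1 — point force P=2 kN at a=8/3 m (b=L-a=16/3):
  R_A = P = 2 kN
  M_A = Pa = 2·(8/3) = 16/3 kN·m
Load 2 — point force P=16 kN at a=16/3 m (b=L-a=8/3):
  R_A = P = 16 kN
  M_A = Pa = 16·(16/3) = 256/3 kN·m
Load 3 — uniform load w=-6 kN/m over full span:
  R_A = wL = (-6)·8 = -48 kN
  M_A = wL²/2 = (-6)·8²/2 = -192 kN·m
Load 4 — triangular load w₀=5 kN/m (0→w₀ over full span):
  R_A = w₀L/2 = 5·8/2 = 20 kN
  M_A = w₀L²/3 = 5·8²/3 = 320/3 kN·m
Superposition: R_A = -10 kN, M_A = 16/3 kN·m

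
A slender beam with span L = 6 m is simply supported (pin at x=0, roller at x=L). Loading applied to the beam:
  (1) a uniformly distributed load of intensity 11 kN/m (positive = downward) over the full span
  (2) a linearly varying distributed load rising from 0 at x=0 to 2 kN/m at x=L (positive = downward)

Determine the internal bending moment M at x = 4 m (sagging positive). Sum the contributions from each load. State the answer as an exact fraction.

Load 1 — uniform load w=11 kN/m over full span:
  M_1 = wx(L-x)/2 = 11·4·(6-4)/2 = 44 kN·m
Load 2 — triangular load w₀=2 kN/m (0→w₀ over full span):
  M_2 = w₀Lx/6 - w₀x³/(6L) = 2·6·4/6 - 2·4³/(6·6) = 40/9 kN·m
Superposition: M = Σ M_i = 436/9 kN·m ≈ 48.444444 kN·m

M(4) = 436/9 kN·m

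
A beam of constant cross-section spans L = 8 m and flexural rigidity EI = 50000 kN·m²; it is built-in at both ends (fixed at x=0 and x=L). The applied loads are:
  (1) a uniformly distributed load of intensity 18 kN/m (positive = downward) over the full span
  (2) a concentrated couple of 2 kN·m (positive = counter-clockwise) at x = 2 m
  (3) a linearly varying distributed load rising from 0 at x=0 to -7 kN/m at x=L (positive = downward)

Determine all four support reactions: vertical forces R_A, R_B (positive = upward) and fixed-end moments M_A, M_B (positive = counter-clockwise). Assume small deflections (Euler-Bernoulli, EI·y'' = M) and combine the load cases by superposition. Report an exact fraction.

Load 1 — uniform load w=18 kN/m over full span:
  R_A = wL/2 = 18·8/2 = 72 kN
  M_A = wL²/12 = 18·8²/12 = 96 kN·m
  R_B = wL/2 = 18·8/2 = 72 kN
  M_B = -wL²/12 = -18·8²/12 = -96 kN·m
Load 2 — applied couple M₀=2 kN·m at a=2 m (b=L-a=6):
  R_A = 6M₀ab/L³ = 6·2·2·6/8³ = 9/32 kN
  M_A = M₀b(2a-b)/L² = 2·6·(2·2-6)/8² = -3/8 kN·m
  R_B = -6M₀ab/L³ = -6·2·2·6/8³ = -9/32 kN
  M_B = M₀a(2b-a)/L² = 2·2·(2·6-2)/8² = 5/8 kN·m
Load 3 — triangular load w₀=-7 kN/m (0→w₀ over full span):
  R_A = 3w₀L/20 = 3·(-7)·8/20 = -42/5 kN
  M_A = w₀L²/30 = (-7)·8²/30 = -224/15 kN·m
  R_B = 7w₀L/20 = 7·(-7)·8/20 = -98/5 kN
  M_B = -w₀L²/20 = -(-7)·8²/20 = 112/5 kN·m
Superposition: R_A = 10221/160 kN, M_A = 9683/120 kN·m, R_B = 8339/160 kN, M_B = -2919/40 kN·m

R_A = 10221/160 kN, M_A = 9683/120 kN·m, R_B = 8339/160 kN, M_B = -2919/40 kN·m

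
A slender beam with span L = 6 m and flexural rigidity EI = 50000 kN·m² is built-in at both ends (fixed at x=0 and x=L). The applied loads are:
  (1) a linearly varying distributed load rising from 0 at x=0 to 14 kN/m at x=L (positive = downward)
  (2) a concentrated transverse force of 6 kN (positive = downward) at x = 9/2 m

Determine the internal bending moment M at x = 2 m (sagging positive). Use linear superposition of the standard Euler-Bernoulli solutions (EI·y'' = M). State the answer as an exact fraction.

M(2) = 3943/720 kN·m

Load 1 — triangular load w₀=14 kN/m (0→w₀ over full span):
  M_1 = 3w₀Lx/20 - w₀L²/30 - w₀x³/(6L) = 3·14·6·2/20 - 14·6²/30 - 14·2³/(6·6) = 238/45 kN·m
Load 2 — point force P=6 kN at a=9/2 m (b=L-a=3/2):
  M_2 = Pb²(3a+b)x/L³ - Pab²/L²  [x≤a] = 6·(3/2)²·(3·(9/2)+(3/2))·2/6³ - 6·(9/2)·(3/2)²/6² = 3/16 kN·m
Superposition: M = Σ M_i = 3943/720 kN·m ≈ 5.476389 kN·m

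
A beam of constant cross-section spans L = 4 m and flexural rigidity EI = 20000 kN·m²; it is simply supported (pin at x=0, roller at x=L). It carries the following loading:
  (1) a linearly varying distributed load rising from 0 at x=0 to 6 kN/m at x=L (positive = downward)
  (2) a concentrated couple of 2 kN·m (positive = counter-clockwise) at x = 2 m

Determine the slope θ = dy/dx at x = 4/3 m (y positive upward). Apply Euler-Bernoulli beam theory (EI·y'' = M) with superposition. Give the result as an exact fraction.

θ(4/3) = -1619/8100000 rad

Load 1 — triangular load w₀=6 kN/m (0→w₀ over full span):
  θ_1 = -w₀(7L⁴-30L²x²+15x⁴)/(360LEI) = -6·(7·4⁴-30·4²·(4/3)²+15·(4/3)⁴)/(360·4·20000) = -52/253125 rad
Load 2 — applied couple M₀=2 kN·m at a=2 m (b=L-a=2):
  θ_2 = (M₀x²/(2L)+C₁)/EI  [x≤a] with C₁=M₀(3b²-L²)/(6L)=-1/3 = (2·(4/3)²/(2·4)+(-1/3))/20000 = 1/180000 rad
Superposition: θ = Σ θ_i = -1619/8100000 rad ≈ -0.000200 rad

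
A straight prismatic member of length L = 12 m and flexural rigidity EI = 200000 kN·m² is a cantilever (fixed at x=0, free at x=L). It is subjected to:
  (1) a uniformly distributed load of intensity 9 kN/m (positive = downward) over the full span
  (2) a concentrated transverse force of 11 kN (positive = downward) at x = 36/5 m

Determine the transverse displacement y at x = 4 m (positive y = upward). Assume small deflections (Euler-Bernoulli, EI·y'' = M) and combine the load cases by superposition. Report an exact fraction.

Load 1 — uniform load w=9 kN/m over full span:
  y_1 = -wx²(x²-4Lx+6L²)/(24EI) = -9·4²·(4²-4·12·4+6·12²)/(24·200000) = -129/6250 m
Load 2 — point force P=11 kN at a=36/5 m (b=L-a=24/5):
  y_2 = -Px²(3a-x)/(6EI)  [x≤a] = -11·4²·(3·(36/5)-4)/(6·200000) = -121/46875 m
Superposition: y = Σ y_i = -2177/93750 m ≈ -0.023221 m

y(4) = -2177/93750 m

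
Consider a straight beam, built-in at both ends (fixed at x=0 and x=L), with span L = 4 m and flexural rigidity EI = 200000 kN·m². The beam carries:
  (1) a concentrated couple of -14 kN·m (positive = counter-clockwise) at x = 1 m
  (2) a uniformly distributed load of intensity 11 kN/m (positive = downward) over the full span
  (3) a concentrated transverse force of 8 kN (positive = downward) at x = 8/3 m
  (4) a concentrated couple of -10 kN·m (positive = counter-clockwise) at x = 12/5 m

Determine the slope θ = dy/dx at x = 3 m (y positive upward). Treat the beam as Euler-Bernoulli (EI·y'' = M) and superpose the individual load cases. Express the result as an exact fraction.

θ(3) = 13081/288000000 rad

Load 1 — applied couple M₀=-14 kN·m at a=1 m (b=L-a=3):
  θ_1 = (R_Ax²/2 - M_Ax - M₀(x-a))/EI  [x>a] with R_A=-63/16, M_A=21/8 = ((-63/16)·3²/2 - (21/8)·3 - (-14)·(3-1))/200000 = 77/6400000 rad
Load 2 — uniform load w=11 kN/m over full span:
  θ_2 = -wx(L-x)(L-2x)/(12EI) = -11·3·(4-3)·(4-2·3)/(12·200000) = 11/400000 rad
Load 3 — point force P=8 kN at a=8/3 m (b=L-a=4/3):
  θ_3 = Pa²(L-x)(2bL-(3b+a)(L-x))/(2L³EI)  [x>a] = 8·(8/3)²·(4-3)·(2·(4/3)·4-(3·(4/3)+(8/3))·(4-3))/(2·4³·200000) = 1/112500 rad
Load 4 — applied couple M₀=-10 kN·m at a=12/5 m (b=L-a=8/5):
  θ_4 = (R_Ax²/2 - M_Ax - M₀(x-a))/EI  [x>a] with R_A=-18/5, M_A=-16/5 = ((-18/5)·3²/2 - (-16/5)·3 - (-10)·(3-(12/5)))/200000 = -3/1000000 rad
Superposition: θ = Σ θ_i = 13081/288000000 rad ≈ 0.000045 rad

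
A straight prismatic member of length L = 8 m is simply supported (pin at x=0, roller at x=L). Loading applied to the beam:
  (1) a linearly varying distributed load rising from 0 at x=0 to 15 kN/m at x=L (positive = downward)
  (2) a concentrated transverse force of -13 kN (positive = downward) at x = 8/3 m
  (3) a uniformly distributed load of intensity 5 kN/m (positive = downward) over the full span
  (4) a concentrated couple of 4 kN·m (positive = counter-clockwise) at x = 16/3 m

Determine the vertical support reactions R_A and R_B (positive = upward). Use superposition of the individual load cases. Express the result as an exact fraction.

R_A = 191/6 kN, R_B = 331/6 kN

Load 1 — triangular load w₀=15 kN/m (0→w₀ over full span):
  R_A = w₀L/6 = 15·8/6 = 20 kN
  R_B = w₀L/3 = 15·8/3 = 40 kN
Load 2 — point force P=-13 kN at a=8/3 m (b=L-a=16/3):
  R_A = Pb/L = (-13)·(16/3)/8 = -26/3 kN
  R_B = Pa/L = (-13)·(8/3)/8 = -13/3 kN
Load 3 — uniform load w=5 kN/m over full span:
  R_A = wL/2 = 5·8/2 = 20 kN
  R_B = wL/2 = 5·8/2 = 20 kN
Load 4 — applied couple M₀=4 kN·m at a=16/3 m (b=L-a=8/3):
  R_A = M₀/L = 4/8 = 1/2 kN
  R_B = -M₀/L = -4/8 = -1/2 kN
Superposition: R_A = 191/6 kN, R_B = 331/6 kN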